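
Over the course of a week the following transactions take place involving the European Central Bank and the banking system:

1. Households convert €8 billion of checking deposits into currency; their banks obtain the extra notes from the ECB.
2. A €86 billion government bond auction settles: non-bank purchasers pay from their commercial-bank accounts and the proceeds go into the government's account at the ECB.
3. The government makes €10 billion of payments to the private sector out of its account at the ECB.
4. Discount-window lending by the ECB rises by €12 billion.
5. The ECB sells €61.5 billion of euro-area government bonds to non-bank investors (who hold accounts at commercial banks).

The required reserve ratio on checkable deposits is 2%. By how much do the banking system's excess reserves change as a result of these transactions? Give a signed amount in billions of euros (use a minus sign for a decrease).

-€130.59 billion

Currency withdrawal €8 billion: reserves −€8B, deposits −€8B.
Government account inflow €86 billion: reserves −€86B, deposits −€86B.
Government spending €10 billion: reserves +€10B, deposits +€10B.
Discount-window loan €12 billion: reserves +€12B, deposits 0.
Asset sale (to non-banks) €61.5 billion: reserves −€61.5B, deposits −€61.5B.
Totals: Δreserves = −€133.5B, Δdeposits = −€145.5B.
Δrequired reserves = 2% × −€145.5B = −€2.91B.
Δexcess reserves = Δreserves − Δrequired = −€133.5B − (−€2.91B) = -€130.59 billion.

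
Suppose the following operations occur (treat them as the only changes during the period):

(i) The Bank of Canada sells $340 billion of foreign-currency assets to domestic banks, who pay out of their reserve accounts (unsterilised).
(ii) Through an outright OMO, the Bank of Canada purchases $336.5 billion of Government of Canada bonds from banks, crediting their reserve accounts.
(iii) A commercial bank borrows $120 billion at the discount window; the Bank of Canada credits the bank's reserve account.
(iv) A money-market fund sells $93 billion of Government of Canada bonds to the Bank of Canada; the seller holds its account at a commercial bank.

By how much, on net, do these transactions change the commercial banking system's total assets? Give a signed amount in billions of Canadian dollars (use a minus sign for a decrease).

FX sale $340 billion: just an asset swap on bank balance sheets → 0.
OMO purchase (from banks) $336.5 billion: just an asset swap on bank balance sheets → 0.
Discount-window loan $120 billion: bank balance sheets expand → +$120B.
Asset purchase (from non-banks) $93 billion: bank balance sheets expand → +$93B.
Net: 0 + 0 + 120 + 93 = +$213 billion.

+$213 billion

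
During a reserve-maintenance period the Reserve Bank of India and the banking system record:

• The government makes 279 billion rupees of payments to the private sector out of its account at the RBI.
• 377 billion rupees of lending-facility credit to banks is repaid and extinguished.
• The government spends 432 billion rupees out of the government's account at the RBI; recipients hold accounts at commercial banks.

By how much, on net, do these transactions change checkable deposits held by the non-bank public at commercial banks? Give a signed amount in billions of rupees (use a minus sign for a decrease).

+711 billion

Government spending 279 billion rupees: non-bank counterparties' bank balances rise → +279B.
Discount-window repayment 377 billion rupees: the counterparty is a bank, so public deposits are unchanged → 0.
Government spending 432 billion rupees: non-bank counterparties' bank balances rise → +432B.
Net: 279 + 0 + 432 = +711 billion.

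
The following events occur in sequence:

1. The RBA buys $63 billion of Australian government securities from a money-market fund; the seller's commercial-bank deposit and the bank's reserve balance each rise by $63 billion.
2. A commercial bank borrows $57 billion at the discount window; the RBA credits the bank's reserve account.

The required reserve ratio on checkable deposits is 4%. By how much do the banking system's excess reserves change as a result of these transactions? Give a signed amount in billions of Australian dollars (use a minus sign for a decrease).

+$117.48 billion

Asset purchase (from non-banks) $63 billion: reserves +$63B, deposits +$63B.
Discount-window loan $57 billion: reserves +$57B, deposits 0.
Totals: Δreserves = +$120B, Δdeposits = +$63B.
Δrequired reserves = 4% × +$63B = +$2.52B.
Δexcess reserves = Δreserves − Δrequired = +$120B − (+$2.52B) = +$117.48 billion.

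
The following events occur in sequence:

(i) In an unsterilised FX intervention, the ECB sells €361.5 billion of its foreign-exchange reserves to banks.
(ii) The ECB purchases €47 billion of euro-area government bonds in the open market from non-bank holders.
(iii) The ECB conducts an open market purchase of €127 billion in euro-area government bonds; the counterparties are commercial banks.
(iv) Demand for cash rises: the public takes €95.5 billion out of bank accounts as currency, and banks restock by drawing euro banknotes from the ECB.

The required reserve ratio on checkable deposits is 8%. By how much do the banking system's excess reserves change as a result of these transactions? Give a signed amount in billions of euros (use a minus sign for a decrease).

-€279.12 billion

FX sale €361.5 billion: reserves −€361.5B, deposits 0.
Asset purchase (from non-banks) €47 billion: reserves +€47B, deposits +€47B.
OMO purchase (from banks) €127 billion: reserves +€127B, deposits 0.
Currency withdrawal €95.5 billion: reserves −€95.5B, deposits −€95.5B.
Totals: Δreserves = −€283B, Δdeposits = −€48.5B.
Δrequired reserves = 8% × −€48.5B = −€3.88B.
Δexcess reserves = Δreserves − Δrequired = −€283B − (−€3.88B) = -€279.12 billion.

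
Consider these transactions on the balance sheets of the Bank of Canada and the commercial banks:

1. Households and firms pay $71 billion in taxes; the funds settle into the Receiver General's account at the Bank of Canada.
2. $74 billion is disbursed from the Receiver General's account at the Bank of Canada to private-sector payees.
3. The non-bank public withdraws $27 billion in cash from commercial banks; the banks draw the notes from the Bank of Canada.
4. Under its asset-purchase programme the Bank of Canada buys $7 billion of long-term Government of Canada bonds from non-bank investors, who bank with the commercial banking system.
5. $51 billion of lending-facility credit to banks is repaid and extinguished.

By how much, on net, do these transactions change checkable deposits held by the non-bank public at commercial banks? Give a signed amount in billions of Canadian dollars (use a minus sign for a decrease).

Government account inflow $71 billion: non-bank counterparties' bank balances fall → −$71B.
Government spending $74 billion: non-bank counterparties' bank balances rise → +$74B.
Currency withdrawal $27 billion: non-bank counterparties' bank balances fall → −$27B.
Asset purchase (from non-banks) $7 billion: non-bank counterparties' bank balances rise → +$7B.
Discount-window repayment $51 billion: the counterparty is a bank, so public deposits are unchanged → 0.
Net: −71 + 74 − 27 + 7 + 0 = -$17 billion.

-$17 billion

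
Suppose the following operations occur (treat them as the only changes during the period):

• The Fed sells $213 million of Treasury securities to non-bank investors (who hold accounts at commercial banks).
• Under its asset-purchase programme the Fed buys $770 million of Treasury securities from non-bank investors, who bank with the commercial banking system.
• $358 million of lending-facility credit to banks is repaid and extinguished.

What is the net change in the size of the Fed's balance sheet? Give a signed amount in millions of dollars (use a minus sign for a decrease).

Fed balance sheet:
  Assets:      Securities +$557M, Loans to banks −$358M
  Liabilities: Bank reserves +$199M
Change in total Fed assets = +$199 million.

+$199 million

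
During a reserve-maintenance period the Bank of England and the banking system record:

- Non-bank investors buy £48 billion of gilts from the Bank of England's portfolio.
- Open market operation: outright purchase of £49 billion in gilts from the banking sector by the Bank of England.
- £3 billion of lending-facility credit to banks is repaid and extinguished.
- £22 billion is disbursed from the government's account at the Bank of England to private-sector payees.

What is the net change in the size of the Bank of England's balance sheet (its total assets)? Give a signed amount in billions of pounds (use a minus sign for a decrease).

-£2 billion

Bank of England balance sheet:
  Assets:      Securities +£1B, Loans to banks −£3B
  Liabilities: Bank reserves +£20B, Government deposits −£22B
Commercial banking system:
  Assets:      Reserves at CB +£20B, Securities −£49B
  Liabilities: Checkable deposits −£26B, Borrowings from CB −£3B
Change in total Bank of England assets = -£2 billion.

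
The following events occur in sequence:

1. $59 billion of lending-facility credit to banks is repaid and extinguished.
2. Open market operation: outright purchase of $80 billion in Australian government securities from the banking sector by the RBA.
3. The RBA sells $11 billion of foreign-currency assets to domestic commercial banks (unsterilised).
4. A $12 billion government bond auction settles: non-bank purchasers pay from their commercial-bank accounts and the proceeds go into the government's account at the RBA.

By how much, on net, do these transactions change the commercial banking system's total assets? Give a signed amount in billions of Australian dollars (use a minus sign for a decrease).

-$71 billion

RBA balance sheet:
  Assets:      Securities +$80B, Loans to banks −$59B, Foreign assets −$11B
  Liabilities: Bank reserves −$2B, Government deposits +$12B
Commercial banking system:
  Assets:      Reserves at CB −$2B, Securities −$80B, Foreign assets +$11B
  Liabilities: Checkable deposits −$12B, Borrowings from CB −$59B
Change in total bank assets = -$71 billion.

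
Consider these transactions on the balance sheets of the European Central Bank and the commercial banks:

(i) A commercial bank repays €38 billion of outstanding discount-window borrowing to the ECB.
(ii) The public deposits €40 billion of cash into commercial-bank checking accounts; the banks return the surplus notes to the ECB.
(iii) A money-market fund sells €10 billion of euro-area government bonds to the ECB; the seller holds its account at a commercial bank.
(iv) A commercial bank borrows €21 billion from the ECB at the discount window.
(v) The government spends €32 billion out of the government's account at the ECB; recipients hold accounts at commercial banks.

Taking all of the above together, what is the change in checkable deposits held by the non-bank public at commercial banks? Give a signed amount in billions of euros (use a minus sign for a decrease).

ECB balance sheet:
  Assets:      Securities +€10B, Loans to banks −€17B
  Liabilities: Bank reserves +€65B, Currency in circulation −€40B, Government deposits −€32B
Commercial banking system:
  Assets:      Reserves at CB +€65B
  Liabilities: Checkable deposits +€82B, Borrowings from CB −€17B
So the change in checkable deposits held by the non-bank public at commercial banks is +€82 billion.

+€82 billion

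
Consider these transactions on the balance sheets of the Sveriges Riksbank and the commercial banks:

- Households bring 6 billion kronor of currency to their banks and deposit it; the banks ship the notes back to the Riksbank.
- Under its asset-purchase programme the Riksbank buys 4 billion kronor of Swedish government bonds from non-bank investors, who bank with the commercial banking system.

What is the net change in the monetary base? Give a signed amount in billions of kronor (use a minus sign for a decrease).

+4 billion

Currency deposit 6 billion kronor: just a shift between currency and reserves — both are base money → 0.
Asset purchase (from non-banks) 4 billion kronor: Riksbank balance sheet expands → +4B.
Net: 0 + 4 = +4 billion.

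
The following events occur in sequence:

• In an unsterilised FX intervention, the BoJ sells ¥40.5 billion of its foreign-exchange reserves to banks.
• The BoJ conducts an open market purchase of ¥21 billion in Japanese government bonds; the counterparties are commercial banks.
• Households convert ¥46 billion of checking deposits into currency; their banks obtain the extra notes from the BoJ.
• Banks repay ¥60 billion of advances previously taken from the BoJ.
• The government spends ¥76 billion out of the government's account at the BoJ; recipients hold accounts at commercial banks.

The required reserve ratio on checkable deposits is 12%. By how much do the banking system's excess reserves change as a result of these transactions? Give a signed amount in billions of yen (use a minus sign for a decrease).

FX sale ¥40.5 billion: reserves −¥40.5B, deposits 0.
OMO purchase (from banks) ¥21 billion: reserves +¥21B, deposits 0.
Currency withdrawal ¥46 billion: reserves −¥46B, deposits −¥46B.
Discount-window repayment ¥60 billion: reserves −¥60B, deposits 0.
Government spending ¥76 billion: reserves +¥76B, deposits +¥76B.
Totals: Δreserves = −¥49.5B, Δdeposits = +¥30B.
Δrequired reserves = 12% × +¥30B = +¥3.6B.
Δexcess reserves = Δreserves − Δrequired = −¥49.5B − (+¥3.6B) = -¥53.1 billion.

-¥53.1 billion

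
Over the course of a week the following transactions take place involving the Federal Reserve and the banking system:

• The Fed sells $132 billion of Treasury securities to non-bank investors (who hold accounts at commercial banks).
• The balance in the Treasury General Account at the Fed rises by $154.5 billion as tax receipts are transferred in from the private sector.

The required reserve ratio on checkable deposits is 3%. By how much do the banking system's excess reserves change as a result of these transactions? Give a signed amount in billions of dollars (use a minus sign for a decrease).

Asset sale (to non-banks) $132 billion: reserves −$132B, deposits −$132B.
Government account inflow $154.5 billion: reserves −$154.5B, deposits −$154.5B.
Totals: Δreserves = −$286.5B, Δdeposits = −$286.5B.
Δrequired reserves = 3% × −$286.5B = −$8.595B.
Δexcess reserves = Δreserves − Δrequired = −$286.5B − (−$8.595B) = -$277.905 billion.

-$277.905 billion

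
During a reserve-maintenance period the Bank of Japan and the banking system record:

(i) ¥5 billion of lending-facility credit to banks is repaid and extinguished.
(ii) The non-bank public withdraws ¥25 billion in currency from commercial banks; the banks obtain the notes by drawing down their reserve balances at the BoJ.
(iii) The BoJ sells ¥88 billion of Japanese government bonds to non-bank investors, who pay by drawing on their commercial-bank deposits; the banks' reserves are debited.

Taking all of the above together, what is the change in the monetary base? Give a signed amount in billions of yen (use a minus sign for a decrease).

BoJ balance sheet:
  Assets:      Securities −¥88B, Loans to banks −¥5B
  Liabilities: Bank reserves −¥118B, Currency in circulation +¥25B
Monetary base = currency + reserves: +¥25B + (−¥118B) = -¥93 billion.

-¥93 billion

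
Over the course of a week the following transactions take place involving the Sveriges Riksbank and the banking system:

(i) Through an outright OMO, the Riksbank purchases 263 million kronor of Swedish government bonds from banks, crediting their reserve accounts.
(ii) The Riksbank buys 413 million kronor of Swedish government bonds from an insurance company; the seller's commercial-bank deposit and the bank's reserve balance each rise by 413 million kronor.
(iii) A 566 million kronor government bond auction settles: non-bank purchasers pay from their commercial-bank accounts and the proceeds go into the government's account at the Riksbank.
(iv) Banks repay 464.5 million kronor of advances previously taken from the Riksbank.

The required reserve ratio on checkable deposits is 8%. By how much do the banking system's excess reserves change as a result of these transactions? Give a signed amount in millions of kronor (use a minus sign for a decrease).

OMO purchase (from banks) 263 million kronor: reserves +263M, deposits 0.
Asset purchase (from non-banks) 413 million kronor: reserves +413M, deposits +413M.
Government account inflow 566 million kronor: reserves −566M, deposits −566M.
Discount-window repayment 464.5 million kronor: reserves −464.5M, deposits 0.
Totals: Δreserves = −354.5M, Δdeposits = −153M.
Δrequired reserves = 8% × −153M = −12.24M.
Δexcess reserves = Δreserves − Δrequired = −354.5M − (−12.24M) = -342.26 million.

-342.26 million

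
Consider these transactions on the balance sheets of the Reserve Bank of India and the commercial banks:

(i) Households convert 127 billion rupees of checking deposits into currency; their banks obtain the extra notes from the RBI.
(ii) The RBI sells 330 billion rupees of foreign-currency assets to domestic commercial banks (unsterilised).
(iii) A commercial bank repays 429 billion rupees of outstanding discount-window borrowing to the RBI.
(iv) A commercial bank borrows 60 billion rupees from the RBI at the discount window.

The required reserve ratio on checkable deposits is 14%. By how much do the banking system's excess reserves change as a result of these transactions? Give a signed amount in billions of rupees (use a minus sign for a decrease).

-808.22 billion

Currency withdrawal 127 billion rupees: reserves −127B, deposits −127B.
FX sale 330 billion rupees: reserves −330B, deposits 0.
Discount-window repayment 429 billion rupees: reserves −429B, deposits 0.
Discount-window loan 60 billion rupees: reserves +60B, deposits 0.
Totals: Δreserves = −826B, Δdeposits = −127B.
Δrequired reserves = 14% × −127B = −17.78B.
Δexcess reserves = Δreserves − Δrequired = −826B − (−17.78B) = -808.22 billion.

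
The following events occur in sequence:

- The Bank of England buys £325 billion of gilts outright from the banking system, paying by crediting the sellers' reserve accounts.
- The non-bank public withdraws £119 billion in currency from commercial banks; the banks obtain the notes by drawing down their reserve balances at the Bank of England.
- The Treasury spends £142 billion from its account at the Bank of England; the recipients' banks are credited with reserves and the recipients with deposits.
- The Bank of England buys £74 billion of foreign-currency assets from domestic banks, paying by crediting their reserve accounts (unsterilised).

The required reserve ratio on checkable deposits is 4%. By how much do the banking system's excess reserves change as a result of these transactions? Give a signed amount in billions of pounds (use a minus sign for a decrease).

OMO purchase (from banks) £325 billion: reserves +£325B, deposits 0.
Currency withdrawal £119 billion: reserves −£119B, deposits −£119B.
Government spending £142 billion: reserves +£142B, deposits +£142B.
FX purchase £74 billion: reserves +£74B, deposits 0.
Totals: Δreserves = +£422B, Δdeposits = +£23B.
Δrequired reserves = 4% × +£23B = +£0.92B.
Δexcess reserves = Δreserves − Δrequired = +£422B − (+£0.92B) = +£421.08 billion.

+£421.08 billion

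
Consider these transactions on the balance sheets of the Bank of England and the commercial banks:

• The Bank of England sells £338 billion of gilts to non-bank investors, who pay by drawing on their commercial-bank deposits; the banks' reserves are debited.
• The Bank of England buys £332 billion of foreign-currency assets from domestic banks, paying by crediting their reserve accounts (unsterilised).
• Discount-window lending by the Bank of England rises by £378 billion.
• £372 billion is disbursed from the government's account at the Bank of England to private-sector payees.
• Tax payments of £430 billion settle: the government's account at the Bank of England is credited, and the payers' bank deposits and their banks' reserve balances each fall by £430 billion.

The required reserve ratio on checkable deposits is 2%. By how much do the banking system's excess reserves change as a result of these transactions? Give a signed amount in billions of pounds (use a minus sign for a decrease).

+£321.92 billion

Asset sale (to non-banks) £338 billion: reserves −£338B, deposits −£338B.
FX purchase £332 billion: reserves +£332B, deposits 0.
Discount-window loan £378 billion: reserves +£378B, deposits 0.
Government spending £372 billion: reserves +£372B, deposits +£372B.
Government account inflow £430 billion: reserves −£430B, deposits −£430B.
Totals: Δreserves = +£314B, Δdeposits = −£396B.
Δrequired reserves = 2% × −£396B = −£7.92B.
Δexcess reserves = Δreserves − Δrequired = +£314B − (−£7.92B) = +£321.92 billion.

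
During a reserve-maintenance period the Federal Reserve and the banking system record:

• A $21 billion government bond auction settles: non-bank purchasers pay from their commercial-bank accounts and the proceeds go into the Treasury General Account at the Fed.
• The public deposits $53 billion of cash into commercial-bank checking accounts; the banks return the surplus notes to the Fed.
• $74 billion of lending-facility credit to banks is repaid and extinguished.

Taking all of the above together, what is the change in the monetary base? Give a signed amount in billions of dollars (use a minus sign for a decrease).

Fed balance sheet:
  Assets:      Loans to banks −$74B
  Liabilities: Bank reserves −$42B, Currency in circulation −$53B, Government deposits +$21B
Monetary base = currency + reserves: −$53B + (−$42B) = -$95 billion.

-$95 billion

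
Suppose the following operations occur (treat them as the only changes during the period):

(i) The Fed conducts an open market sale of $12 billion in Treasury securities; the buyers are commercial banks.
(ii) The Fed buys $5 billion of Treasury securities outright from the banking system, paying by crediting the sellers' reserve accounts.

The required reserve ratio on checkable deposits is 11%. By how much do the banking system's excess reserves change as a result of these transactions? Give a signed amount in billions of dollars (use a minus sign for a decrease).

-$7 billion

OMO sale (to banks) $12 billion: reserves −$12B, deposits 0.
OMO purchase (from banks) $5 billion: reserves +$5B, deposits 0.
Totals: Δreserves = −$7B, Δdeposits = 0.
Δrequired reserves = 11% × 0 = 0.
Δexcess reserves = Δreserves − Δrequired = −$7B − (0) = -$7 billion.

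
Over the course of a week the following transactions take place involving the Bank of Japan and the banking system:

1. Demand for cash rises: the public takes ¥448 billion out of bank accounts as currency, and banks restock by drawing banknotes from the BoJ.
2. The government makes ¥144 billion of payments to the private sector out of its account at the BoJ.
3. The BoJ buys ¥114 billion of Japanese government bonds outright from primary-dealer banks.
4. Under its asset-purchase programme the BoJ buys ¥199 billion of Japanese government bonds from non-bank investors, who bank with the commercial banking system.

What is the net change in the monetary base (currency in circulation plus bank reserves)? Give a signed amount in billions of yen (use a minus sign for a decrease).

BoJ balance sheet:
  Assets:      Securities +¥313B
  Liabilities: Bank reserves +¥9B, Currency in circulation +¥448B, Government deposits −¥144B
Commercial banking system:
  Assets:      Reserves at CB +¥9B, Securities −¥114B
  Liabilities: Checkable deposits −¥105B
Monetary base = currency + reserves: +¥448B + (+¥9B) = +¥457 billion.

+¥457 billion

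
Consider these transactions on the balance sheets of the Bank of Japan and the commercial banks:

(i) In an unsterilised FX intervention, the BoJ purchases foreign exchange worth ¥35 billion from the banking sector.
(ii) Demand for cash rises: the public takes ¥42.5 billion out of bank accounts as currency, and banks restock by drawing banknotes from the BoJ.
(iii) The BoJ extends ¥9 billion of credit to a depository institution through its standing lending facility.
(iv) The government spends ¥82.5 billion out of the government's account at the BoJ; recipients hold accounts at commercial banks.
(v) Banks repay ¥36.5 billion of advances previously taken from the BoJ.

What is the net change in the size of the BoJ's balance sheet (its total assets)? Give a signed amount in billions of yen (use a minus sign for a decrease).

BoJ balance sheet:
  Assets:      Loans to banks −¥27.5B, Foreign assets +¥35B
  Liabilities: Bank reserves +¥47.5B, Currency in circulation +¥42.5B, Government deposits −¥82.5B
Change in total BoJ assets = +¥7.5 billion.

+¥7.5 billion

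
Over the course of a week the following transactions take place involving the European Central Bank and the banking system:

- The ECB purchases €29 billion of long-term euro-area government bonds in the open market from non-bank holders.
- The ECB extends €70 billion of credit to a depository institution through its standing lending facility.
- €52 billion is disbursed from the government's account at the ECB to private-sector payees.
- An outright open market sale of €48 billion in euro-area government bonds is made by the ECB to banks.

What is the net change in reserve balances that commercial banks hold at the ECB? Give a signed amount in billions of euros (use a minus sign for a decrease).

+€103 billion

ECB balance sheet:
  Assets:      Securities −€19B, Loans to banks +€70B
  Liabilities: Bank reserves +€103B, Government deposits −€52B
Commercial banking system:
  Assets:      Reserves at CB +€103B, Securities +€48B
  Liabilities: Checkable deposits +€81B, Borrowings from CB +€70B
So the change in reserve balances that commercial banks hold at the ECB is +€103 billion.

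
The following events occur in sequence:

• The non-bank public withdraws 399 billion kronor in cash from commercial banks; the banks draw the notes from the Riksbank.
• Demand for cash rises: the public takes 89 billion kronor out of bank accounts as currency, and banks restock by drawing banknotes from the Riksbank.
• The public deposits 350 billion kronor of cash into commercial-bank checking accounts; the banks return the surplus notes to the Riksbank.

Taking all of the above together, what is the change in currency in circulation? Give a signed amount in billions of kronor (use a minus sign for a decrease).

Riksbank balance sheet:
  Assets:      no change
  Liabilities: Bank reserves −138B, Currency in circulation +138B
Commercial banking system:
  Assets:      Reserves at CB −138B
  Liabilities: Checkable deposits −138B
So the change in currency in circulation is +138 billion.

+138 billion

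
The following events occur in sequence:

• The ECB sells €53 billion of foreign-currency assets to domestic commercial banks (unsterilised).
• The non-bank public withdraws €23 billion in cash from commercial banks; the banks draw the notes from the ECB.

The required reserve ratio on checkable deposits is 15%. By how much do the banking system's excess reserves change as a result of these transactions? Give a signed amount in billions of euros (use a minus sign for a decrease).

-€72.55 billion

FX sale €53 billion: reserves −€53B, deposits 0.
Currency withdrawal €23 billion: reserves −€23B, deposits −€23B.
Totals: Δreserves = −€76B, Δdeposits = −€23B.
Δrequired reserves = 15% × −€23B = −€3.45B.
Δexcess reserves = Δreserves − Δrequired = −€76B − (−€3.45B) = -€72.55 billion.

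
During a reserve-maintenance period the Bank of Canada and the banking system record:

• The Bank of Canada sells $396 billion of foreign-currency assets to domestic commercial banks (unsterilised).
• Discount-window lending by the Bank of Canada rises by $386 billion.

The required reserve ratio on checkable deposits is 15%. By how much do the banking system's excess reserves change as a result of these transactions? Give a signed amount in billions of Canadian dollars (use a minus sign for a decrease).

FX sale $396 billion: reserves −$396B, deposits 0.
Discount-window loan $386 billion: reserves +$386B, deposits 0.
Totals: Δreserves = −$10B, Δdeposits = 0.
Δrequired reserves = 15% × 0 = 0.
Δexcess reserves = Δreserves − Δrequired = −$10B − (0) = -$10 billion.

-$10 billion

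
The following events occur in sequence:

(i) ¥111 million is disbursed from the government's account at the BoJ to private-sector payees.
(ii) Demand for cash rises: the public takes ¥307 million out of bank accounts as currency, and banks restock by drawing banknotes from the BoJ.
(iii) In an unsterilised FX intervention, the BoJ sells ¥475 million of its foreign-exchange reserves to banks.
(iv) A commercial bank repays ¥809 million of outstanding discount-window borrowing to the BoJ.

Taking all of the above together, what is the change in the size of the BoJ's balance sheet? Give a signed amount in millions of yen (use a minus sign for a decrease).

Government spending ¥111 million: only the composition of liabilities changes → 0.
Currency withdrawal ¥307 million: only the composition of liabilities changes → 0.
FX sale ¥475 million: a BoJ asset is shed → −¥475M.
Discount-window repayment ¥809 million: a BoJ asset is shed → −¥809M.
Net: 0 + 0 − 475 − 809 = -¥1284 million.

-¥1284 million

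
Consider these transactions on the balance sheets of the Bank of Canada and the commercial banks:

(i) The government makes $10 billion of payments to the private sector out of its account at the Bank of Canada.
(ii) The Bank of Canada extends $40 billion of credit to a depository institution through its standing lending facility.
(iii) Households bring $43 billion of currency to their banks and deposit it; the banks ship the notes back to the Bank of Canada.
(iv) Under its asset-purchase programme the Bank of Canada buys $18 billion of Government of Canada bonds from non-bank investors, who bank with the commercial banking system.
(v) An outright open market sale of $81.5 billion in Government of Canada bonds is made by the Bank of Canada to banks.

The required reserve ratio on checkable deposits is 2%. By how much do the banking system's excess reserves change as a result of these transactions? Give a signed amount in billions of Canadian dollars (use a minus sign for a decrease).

Government spending $10 billion: reserves +$10B, deposits +$10B.
Discount-window loan $40 billion: reserves +$40B, deposits 0.
Currency deposit $43 billion: reserves +$43B, deposits +$43B.
Asset purchase (from non-banks) $18 billion: reserves +$18B, deposits +$18B.
OMO sale (to banks) $81.5 billion: reserves −$81.5B, deposits 0.
Totals: Δreserves = +$29.5B, Δdeposits = +$71B.
Δrequired reserves = 2% × +$71B = +$1.42B.
Δexcess reserves = Δreserves − Δrequired = +$29.5B − (+$1.42B) = +$28.08 billion.

+$28.08 billion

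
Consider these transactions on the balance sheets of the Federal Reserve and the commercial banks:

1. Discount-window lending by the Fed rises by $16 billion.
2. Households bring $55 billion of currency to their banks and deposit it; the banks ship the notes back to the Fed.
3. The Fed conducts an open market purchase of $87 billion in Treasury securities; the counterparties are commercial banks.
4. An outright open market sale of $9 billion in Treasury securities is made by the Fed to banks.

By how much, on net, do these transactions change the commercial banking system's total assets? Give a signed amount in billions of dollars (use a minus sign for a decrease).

+$71 billion

Discount-window loan $16 billion: bank balance sheets expand → +$16B.
Currency deposit $55 billion: bank balance sheets expand → +$55B.
OMO purchase (from banks) $87 billion: just an asset swap on bank balance sheets → 0.
OMO sale (to banks) $9 billion: just an asset swap on bank balance sheets → 0.
Net: 16 + 55 + 0 + 0 = +$71 billion.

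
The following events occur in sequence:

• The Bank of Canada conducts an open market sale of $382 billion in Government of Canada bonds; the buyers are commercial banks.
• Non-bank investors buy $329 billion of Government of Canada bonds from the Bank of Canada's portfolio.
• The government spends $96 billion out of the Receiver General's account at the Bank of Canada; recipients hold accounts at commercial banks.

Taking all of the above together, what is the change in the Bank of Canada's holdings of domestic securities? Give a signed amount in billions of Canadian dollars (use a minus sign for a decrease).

OMO sale (to banks) $382 billion: securities removed from the Bank of Canada's portfolio → −$382B.
Asset sale (to non-banks) $329 billion: securities removed from the Bank of Canada's portfolio → −$329B.
Government spending $96 billion: the Bank of Canada's securities portfolio is untouched → 0.
Net: −382 − 329 + 0 = -$711 billion.

-$711 billion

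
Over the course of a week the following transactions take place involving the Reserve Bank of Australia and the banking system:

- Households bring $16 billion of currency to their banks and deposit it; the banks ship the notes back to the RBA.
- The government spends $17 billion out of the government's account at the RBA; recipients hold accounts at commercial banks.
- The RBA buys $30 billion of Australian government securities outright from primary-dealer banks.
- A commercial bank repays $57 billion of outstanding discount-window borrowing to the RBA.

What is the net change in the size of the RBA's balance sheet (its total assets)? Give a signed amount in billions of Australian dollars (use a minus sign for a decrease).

Currency deposit $16 billion: only the composition of liabilities changes → 0.
Government spending $17 billion: only the composition of liabilities changes → 0.
OMO purchase (from banks) $30 billion: an RBA asset is acquired → +$30B.
Discount-window repayment $57 billion: an RBA asset is shed → −$57B.
Net: 0 + 0 + 30 − 57 = -$27 billion.

-$27 billion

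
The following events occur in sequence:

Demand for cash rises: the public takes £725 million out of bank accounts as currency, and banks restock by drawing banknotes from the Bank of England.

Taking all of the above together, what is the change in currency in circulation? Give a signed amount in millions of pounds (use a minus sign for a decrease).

+£725 million

Bank of England balance sheet:
  Assets:      no change
  Liabilities: Bank reserves −£725M, Currency in circulation +£725M
Commercial banking system:
  Assets:      Reserves at CB −£725M
  Liabilities: Checkable deposits −£725M
So the change in currency in circulation is +£725 million.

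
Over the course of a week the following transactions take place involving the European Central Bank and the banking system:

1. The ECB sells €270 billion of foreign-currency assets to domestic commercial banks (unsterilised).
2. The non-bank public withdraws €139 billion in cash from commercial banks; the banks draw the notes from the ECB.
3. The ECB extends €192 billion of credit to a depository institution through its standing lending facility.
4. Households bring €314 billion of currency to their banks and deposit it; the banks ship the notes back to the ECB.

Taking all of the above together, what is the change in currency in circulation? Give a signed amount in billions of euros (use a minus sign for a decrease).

-€175 billion

FX sale €270 billion: no currency enters or leaves circulation → 0.
Currency withdrawal €139 billion: notes leave the central bank → +€139B.
Discount-window loan €192 billion: no currency enters or leaves circulation → 0.
Currency deposit €314 billion: notes return to the central bank → −€314B.
Net: 0 + 139 + 0 − 314 = -€175 billion.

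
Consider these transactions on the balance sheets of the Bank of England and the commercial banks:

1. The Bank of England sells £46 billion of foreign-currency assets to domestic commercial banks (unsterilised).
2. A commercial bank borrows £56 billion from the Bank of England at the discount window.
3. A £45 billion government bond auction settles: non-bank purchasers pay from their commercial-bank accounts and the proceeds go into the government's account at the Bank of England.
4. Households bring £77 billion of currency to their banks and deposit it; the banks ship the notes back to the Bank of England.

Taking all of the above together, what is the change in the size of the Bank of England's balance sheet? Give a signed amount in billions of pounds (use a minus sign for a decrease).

FX sale £46 billion: a Bank of England asset is shed → −£46B.
Discount-window loan £56 billion: a Bank of England asset is acquired → +£56B.
Government account inflow £45 billion: only the composition of liabilities changes → 0.
Currency deposit £77 billion: only the composition of liabilities changes → 0.
Net: −46 + 56 + 0 + 0 = +£10 billion.

+£10 billion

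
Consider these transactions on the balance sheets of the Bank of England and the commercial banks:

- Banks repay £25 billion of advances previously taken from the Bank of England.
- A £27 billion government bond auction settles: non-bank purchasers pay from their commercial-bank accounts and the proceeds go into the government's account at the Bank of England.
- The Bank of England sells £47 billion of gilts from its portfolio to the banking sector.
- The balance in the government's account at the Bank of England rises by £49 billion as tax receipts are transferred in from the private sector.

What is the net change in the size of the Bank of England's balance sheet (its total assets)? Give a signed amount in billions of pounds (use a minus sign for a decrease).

-£72 billion

Bank of England balance sheet:
  Assets:      Securities −£47B, Loans to banks −£25B
  Liabilities: Bank reserves −£148B, Government deposits +£76B
Change in total Bank of England assets = -£72 billion.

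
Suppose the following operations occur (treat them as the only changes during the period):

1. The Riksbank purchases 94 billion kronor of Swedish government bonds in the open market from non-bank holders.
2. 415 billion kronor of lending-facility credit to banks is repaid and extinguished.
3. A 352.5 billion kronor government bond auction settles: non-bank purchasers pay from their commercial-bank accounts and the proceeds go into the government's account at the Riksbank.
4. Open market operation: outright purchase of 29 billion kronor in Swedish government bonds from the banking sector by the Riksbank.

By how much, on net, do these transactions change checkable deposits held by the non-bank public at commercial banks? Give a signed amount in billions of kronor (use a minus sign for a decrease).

Asset purchase (from non-banks) 94 billion kronor: non-bank counterparties' bank balances rise → +94B.
Discount-window repayment 415 billion kronor: the counterparty is a bank, so public deposits are unchanged → 0.
Government account inflow 352.5 billion kronor: non-bank counterparties' bank balances fall → −352.5B.
OMO purchase (from banks) 29 billion kronor: the counterparty is a bank, so public deposits are unchanged → 0.
Net: 94 + 0 − 352.5 + 0 = -258.5 billion.

-258.5 billion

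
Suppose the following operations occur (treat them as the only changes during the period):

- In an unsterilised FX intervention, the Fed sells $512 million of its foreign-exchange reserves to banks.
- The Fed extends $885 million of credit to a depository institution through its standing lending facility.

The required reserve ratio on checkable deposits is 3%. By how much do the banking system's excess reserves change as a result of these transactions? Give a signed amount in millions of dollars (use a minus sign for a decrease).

FX sale $512 million: reserves −$512M, deposits 0.
Discount-window loan $885 million: reserves +$885M, deposits 0.
Totals: Δreserves = +$373M, Δdeposits = 0.
Δrequired reserves = 3% × 0 = 0.
Δexcess reserves = Δreserves − Δrequired = +$373M − (0) = +$373 million.

+$373 million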